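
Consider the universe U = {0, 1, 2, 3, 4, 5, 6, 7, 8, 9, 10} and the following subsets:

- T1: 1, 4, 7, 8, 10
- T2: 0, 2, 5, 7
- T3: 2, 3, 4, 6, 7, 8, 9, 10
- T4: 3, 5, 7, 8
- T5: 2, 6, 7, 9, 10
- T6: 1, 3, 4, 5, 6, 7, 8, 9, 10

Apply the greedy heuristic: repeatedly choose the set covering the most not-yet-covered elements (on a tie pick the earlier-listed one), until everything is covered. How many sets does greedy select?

Pick 1: T6 covers 9 new elements (1, 3, 4, 5, 6, 7, 8, 9, 10).
Pick 2: T2 covers 2 new elements (0, 2).
Greedy uses 2 sets.

2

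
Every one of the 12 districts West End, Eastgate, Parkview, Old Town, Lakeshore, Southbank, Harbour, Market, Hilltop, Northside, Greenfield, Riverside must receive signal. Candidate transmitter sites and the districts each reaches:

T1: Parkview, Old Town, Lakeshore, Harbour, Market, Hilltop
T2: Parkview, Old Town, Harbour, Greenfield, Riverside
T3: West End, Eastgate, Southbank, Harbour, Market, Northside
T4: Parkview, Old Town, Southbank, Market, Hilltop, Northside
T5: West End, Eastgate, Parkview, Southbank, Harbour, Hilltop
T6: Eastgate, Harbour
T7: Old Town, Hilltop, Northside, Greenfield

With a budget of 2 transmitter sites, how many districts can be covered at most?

Choosing T1, T3 covers {West End, Eastgate, Parkview, Old Town, Lakeshore, Southbank, Harbour, Market, Hilltop, Northside} — 10 districts.
No choice of 2 transmitter sites does better; here Greenfield, Riverside are left uncovered.

10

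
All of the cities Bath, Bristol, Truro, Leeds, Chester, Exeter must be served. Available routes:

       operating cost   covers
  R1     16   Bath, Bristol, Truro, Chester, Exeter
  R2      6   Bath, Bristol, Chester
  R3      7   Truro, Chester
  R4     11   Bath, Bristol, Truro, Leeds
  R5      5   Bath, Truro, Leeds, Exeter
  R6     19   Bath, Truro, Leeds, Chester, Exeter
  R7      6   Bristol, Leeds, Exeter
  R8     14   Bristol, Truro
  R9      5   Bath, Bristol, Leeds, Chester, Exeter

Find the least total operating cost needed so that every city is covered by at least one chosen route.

R5, R9 cover every city at operating cost 5 + 5 = 10.
Any cover uses at least 2 routes; among all covering selections none totals below 10.

10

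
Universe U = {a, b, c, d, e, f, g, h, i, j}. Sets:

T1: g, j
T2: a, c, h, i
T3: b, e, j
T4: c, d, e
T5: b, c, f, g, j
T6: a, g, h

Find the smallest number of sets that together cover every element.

3

T2, T4, T5 together cover {a, b, c, d, e, f, g, h, i, j} — every element.
No 2 of the 6 sets cover everything (all 15 pairs fall short), so 3 is minimum.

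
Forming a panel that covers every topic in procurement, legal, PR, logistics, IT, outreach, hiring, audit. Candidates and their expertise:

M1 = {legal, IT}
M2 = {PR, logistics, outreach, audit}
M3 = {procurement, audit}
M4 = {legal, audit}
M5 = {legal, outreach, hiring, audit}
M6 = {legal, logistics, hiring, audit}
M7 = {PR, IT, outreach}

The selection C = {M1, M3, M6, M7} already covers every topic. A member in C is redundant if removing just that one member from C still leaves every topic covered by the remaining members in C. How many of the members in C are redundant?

Drop M1: the rest still cover every topic — redundant.
Drop M3: procurement uncovered — not redundant.
Drop M6: logistics, hiring uncovered — not redundant.
Drop M7: PR, outreach uncovered — not redundant.
1 redundant: M1.

1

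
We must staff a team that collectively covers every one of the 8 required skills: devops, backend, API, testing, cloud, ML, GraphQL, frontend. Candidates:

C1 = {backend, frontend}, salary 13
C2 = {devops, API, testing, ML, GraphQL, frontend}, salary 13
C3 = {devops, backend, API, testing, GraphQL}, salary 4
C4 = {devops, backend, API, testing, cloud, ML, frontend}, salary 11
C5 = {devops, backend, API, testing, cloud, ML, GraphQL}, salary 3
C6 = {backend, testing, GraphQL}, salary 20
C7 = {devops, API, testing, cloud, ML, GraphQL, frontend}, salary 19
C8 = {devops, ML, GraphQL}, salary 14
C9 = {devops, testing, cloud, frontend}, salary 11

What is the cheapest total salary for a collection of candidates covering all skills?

14

C4, C5 cover every skill at salary 11 + 3 = 14.
Any cover uses at least 2 candidates; among all covering selections none totals below 14.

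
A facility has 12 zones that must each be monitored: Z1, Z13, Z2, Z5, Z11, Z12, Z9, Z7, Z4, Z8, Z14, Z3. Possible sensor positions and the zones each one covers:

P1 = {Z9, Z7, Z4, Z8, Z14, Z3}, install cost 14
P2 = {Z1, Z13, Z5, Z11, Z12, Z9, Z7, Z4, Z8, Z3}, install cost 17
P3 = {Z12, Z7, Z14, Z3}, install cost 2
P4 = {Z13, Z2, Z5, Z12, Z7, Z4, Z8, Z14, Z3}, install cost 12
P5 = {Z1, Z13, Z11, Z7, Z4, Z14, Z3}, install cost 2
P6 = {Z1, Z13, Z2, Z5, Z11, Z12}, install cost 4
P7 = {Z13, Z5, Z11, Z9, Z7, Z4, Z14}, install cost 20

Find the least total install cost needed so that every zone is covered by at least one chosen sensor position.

18

P1, P6 cover every zone at install cost 14 + 4 = 18.
Any cover uses at least 2 sensor positions; among all covering selections none totals below 18.
Greedy by coverage-per-install cost would pick P5, P6, P1 for 20 — worse than the optimum 18.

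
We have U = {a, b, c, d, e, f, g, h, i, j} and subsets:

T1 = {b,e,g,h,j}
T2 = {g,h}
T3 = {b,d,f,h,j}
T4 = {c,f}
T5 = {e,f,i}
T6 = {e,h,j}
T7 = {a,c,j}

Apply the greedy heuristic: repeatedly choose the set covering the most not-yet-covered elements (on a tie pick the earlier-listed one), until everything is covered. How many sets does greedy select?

4

Pick 1: T1 covers 5 new elements (b, e, g, h, j).
Pick 2: T3 covers 2 new elements (d, f).
Pick 3: T7 covers 2 new elements (a, c).
Pick 4: T5 covers 1 new elements (i).
Greedy uses 4 sets.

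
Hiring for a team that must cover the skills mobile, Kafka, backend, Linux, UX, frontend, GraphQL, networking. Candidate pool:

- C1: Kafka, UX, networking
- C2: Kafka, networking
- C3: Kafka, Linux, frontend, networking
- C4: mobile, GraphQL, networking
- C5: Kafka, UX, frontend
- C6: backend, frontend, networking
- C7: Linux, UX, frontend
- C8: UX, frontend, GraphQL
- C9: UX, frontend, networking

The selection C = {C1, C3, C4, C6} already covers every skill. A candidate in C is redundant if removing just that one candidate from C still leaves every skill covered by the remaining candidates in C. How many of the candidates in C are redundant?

Drop C1: UX uncovered — not redundant.
Drop C3: Linux uncovered — not redundant.
Drop C4: mobile, GraphQL uncovered — not redundant.
Drop C6: backend uncovered — not redundant.
None of the candidates in C is redundant.

0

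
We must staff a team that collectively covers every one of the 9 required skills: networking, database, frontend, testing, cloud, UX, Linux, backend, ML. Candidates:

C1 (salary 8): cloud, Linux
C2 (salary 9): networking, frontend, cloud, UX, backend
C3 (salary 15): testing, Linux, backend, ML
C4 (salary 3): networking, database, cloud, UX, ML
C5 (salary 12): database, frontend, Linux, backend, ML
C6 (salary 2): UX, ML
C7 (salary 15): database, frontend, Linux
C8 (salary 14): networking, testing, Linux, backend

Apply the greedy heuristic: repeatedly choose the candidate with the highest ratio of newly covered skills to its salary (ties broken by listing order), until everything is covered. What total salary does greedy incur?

Pick 1: C4 adds 5 new (networking, database, cloud, UX, ML) at salary 3 (ratio 5/3).
Pick 2: C5 adds 3 new (frontend, Linux, backend) at salary 12 (ratio 3/12).
Pick 3: C8 adds 1 new (testing) at salary 14 (ratio 1/14).
Greedy total salary: 3 + 12 + 14 = 29. (The true optimum is 26, so greedy overshoots here.)

29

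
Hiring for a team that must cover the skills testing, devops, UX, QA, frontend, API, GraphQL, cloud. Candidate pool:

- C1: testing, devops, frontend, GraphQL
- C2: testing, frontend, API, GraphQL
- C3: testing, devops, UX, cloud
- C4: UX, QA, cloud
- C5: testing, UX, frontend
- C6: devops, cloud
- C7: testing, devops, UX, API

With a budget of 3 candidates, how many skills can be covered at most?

Choosing C1, C2, C4 covers {testing, devops, UX, QA, frontend, API, GraphQL, cloud} — 8 skills.
That is all 8 skills.

8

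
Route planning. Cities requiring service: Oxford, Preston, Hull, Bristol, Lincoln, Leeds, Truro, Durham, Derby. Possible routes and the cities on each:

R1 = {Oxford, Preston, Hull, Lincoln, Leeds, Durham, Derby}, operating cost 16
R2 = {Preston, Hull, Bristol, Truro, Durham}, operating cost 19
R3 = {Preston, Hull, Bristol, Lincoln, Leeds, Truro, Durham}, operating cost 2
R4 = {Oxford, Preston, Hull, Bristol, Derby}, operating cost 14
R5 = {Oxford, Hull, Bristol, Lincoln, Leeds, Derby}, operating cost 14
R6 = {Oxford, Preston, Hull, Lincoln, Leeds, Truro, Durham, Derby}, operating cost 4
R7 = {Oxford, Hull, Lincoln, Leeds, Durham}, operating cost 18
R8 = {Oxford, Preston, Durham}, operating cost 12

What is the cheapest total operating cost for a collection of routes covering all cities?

6

R3, R6 cover every city at operating cost 2 + 4 = 6.
Any cover uses at least 2 routes; among all covering selections none totals below 6.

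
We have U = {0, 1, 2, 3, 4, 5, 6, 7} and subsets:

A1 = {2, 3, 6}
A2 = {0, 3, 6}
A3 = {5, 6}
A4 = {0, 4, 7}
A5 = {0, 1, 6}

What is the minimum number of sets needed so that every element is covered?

4

A1, A3, A4, A5 together cover {0, 1, 2, 3, 4, 5, 6, 7} — every element.
No 3 of the 5 sets cover everything (all 10 triples fall short), so 4 is minimum.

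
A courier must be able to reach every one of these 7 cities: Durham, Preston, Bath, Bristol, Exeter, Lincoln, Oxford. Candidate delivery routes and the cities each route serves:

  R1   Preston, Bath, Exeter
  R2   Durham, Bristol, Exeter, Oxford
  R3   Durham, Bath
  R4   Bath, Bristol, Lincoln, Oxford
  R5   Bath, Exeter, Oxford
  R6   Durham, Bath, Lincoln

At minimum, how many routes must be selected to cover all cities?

3

R1, R2, R4 together cover {Durham, Preston, Bath, Bristol, Exeter, Lincoln, Oxford} — every city.
No 2 of the 6 routes cover everything (all 15 pairs fall short), so 3 is minimum.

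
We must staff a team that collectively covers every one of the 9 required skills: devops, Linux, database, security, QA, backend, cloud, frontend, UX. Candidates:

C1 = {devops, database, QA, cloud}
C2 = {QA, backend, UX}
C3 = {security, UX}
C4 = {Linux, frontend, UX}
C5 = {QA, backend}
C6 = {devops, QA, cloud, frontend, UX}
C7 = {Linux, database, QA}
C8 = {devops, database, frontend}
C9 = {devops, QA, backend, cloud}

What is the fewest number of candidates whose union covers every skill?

C1, C2, C3, C4 together cover {devops, Linux, database, security, QA, backend, cloud, frontend, UX} — every skill.
No 3 of the 9 candidates cover everything (all 84 triples fall short), so 4 is minimum.

4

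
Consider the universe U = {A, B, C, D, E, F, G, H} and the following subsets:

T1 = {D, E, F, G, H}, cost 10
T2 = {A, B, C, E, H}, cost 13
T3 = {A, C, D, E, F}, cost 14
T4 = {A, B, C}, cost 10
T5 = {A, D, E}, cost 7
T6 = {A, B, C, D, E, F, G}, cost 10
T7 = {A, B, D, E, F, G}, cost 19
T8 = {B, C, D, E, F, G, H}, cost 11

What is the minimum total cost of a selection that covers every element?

18

T5, T8 cover every element at cost 7 + 11 = 18.
Any cover uses at least 2 sets; among all covering selections none totals below 18.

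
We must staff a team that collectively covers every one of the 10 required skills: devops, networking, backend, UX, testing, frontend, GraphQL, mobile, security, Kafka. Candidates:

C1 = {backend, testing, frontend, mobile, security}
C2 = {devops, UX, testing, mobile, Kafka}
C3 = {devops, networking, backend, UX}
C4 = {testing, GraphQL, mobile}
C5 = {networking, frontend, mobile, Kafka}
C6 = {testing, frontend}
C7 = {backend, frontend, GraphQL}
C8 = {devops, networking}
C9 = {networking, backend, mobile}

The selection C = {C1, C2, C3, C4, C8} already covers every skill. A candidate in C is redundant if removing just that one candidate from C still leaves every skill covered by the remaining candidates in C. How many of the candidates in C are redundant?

2

Drop C1: frontend, security uncovered — not redundant.
Drop C2: Kafka uncovered — not redundant.
Drop C3: the rest still cover every skill — redundant.
Drop C4: GraphQL uncovered — not redundant.
Drop C8: the rest still cover every skill — redundant.
2 redundant: C3, C8.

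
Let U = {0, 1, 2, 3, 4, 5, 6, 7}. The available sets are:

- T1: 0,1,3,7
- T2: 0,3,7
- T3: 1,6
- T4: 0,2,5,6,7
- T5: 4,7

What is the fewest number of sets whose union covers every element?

T1, T4, T5 together cover {0, 1, 2, 3, 4, 5, 6, 7} — every element.
No 2 of the 5 sets cover everything (all 10 pairs fall short), so 3 is minimum.

3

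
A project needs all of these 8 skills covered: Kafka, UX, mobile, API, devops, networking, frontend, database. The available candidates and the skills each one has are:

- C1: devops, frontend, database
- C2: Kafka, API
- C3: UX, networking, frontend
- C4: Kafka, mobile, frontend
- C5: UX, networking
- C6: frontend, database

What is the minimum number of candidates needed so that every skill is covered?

C1, C2, C3, C4 together cover {Kafka, UX, mobile, API, devops, networking, frontend, database} — every skill.
No 3 of the 6 candidates cover everything (all 20 triples fall short), so 4 is minimum.

4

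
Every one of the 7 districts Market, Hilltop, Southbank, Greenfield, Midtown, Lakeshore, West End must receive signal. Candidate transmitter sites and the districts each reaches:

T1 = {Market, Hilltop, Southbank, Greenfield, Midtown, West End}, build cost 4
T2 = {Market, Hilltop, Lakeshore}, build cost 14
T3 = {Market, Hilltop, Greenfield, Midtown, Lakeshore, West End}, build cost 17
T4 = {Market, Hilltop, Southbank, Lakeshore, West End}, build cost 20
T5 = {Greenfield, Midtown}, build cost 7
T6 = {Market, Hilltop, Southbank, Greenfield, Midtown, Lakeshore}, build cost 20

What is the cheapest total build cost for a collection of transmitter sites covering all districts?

T1, T2 cover every district at build cost 4 + 14 = 18.
Any cover uses at least 2 transmitter sites; among all covering selections none totals below 18.

18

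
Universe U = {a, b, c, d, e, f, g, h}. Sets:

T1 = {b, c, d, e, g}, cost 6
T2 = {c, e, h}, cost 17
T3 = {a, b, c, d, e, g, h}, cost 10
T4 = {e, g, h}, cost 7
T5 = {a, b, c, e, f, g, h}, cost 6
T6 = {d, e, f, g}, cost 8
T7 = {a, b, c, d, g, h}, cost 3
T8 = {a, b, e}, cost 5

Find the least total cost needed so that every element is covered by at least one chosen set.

9

T5, T7 cover every element at cost 6 + 3 = 9.
Any cover uses at least 2 sets; among all covering selections none totals below 9.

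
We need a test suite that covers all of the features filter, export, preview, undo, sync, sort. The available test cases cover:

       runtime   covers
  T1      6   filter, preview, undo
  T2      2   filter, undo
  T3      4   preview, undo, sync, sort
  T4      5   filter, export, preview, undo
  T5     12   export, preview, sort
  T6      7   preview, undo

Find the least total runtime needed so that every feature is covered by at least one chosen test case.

9

T3, T4 cover every feature at runtime 4 + 5 = 9.
Any cover uses at least 2 test cases; among all covering selections none totals below 9.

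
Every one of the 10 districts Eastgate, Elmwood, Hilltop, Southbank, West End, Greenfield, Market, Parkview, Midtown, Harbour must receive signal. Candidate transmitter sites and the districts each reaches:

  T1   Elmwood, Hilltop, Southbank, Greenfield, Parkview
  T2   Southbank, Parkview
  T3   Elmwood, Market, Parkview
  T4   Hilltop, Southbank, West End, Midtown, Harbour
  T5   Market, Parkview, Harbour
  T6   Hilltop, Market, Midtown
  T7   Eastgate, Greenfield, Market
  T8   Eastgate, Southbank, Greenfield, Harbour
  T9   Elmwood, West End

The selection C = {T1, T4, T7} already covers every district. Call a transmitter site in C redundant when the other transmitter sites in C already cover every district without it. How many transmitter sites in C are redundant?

0

Drop T1: Elmwood, Parkview uncovered — not redundant.
Drop T4: West End, Midtown, Harbour uncovered — not redundant.
Drop T7: Eastgate, Market uncovered — not redundant.
None of the transmitter sites in C is redundant.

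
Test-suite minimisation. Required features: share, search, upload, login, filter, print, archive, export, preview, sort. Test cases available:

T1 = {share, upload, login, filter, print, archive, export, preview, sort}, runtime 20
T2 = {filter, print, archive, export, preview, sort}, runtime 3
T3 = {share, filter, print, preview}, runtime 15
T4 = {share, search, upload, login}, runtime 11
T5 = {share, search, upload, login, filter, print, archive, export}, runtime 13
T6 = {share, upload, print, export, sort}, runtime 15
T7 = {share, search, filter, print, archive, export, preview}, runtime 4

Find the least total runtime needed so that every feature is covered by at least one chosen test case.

T2, T4 cover every feature at runtime 3 + 11 = 14.
Any cover uses at least 2 test cases; among all covering selections none totals below 14.
Greedy by coverage-per-runtime would pick T2, T7, T4 for 18 — worse than the optimum 14.

14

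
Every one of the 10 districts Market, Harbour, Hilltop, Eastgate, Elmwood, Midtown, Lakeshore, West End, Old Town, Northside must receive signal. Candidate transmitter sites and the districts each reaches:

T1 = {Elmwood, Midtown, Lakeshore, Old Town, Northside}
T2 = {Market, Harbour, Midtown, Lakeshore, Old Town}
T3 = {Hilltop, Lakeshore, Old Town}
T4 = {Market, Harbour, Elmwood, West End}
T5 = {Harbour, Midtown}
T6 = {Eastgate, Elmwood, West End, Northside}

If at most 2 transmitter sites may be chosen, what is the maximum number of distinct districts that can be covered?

Choosing T2, T6 covers {Market, Harbour, Eastgate, Elmwood, Midtown, Lakeshore, West End, Old Town, Northside} — 9 districts.
No choice of 2 transmitter sites does better; here Hilltop is left uncovered.

9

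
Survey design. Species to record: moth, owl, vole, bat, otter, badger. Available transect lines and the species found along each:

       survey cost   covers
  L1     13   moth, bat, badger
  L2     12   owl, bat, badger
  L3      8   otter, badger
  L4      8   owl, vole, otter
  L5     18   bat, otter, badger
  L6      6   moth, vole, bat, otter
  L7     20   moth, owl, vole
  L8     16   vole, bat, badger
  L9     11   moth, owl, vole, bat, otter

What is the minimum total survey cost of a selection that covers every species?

L2, L6 cover every species at survey cost 12 + 6 = 18.
Any cover uses at least 2 transects; among all covering selections none totals below 18.

18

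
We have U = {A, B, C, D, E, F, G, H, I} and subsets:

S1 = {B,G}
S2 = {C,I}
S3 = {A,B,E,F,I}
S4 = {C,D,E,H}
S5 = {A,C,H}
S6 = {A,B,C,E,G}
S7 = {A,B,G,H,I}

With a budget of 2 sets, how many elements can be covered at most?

8

Choosing S3, S4 covers {A, B, C, D, E, F, H, I} — 8 elements.
No choice of 2 sets does better; here G is left uncovered.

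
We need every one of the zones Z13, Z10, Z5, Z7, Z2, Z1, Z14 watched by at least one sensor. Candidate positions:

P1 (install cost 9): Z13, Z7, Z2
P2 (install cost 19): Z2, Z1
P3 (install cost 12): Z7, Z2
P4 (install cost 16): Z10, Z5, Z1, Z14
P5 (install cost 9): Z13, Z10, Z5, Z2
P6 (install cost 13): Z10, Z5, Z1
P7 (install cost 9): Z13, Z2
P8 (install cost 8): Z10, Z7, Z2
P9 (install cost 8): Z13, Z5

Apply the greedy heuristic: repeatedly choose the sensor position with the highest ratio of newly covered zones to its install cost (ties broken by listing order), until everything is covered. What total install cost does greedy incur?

Pick 1: P5 adds 4 new (Z13, Z10, Z5, Z2) at install cost 9 (ratio 4/9).
Pick 2: P4 adds 2 new (Z1, Z14) at install cost 16 (ratio 2/16).
Pick 3: P8 adds 1 new (Z7) at install cost 8 (ratio 1/8).
Greedy total install cost: 9 + 16 + 8 = 33. (The true optimum is 25, so greedy overshoots here.)

33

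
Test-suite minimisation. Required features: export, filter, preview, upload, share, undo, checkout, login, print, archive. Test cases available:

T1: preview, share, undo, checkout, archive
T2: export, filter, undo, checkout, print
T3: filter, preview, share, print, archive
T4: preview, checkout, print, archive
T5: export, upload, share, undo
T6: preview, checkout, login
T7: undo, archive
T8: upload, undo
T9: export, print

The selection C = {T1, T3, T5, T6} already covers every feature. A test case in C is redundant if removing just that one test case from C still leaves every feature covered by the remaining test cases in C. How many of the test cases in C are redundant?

1

Drop T1: the rest still cover every feature — redundant.
Drop T3: filter, print uncovered — not redundant.
Drop T5: export, upload uncovered — not redundant.
Drop T6: login uncovered — not redundant.
1 redundant: T1.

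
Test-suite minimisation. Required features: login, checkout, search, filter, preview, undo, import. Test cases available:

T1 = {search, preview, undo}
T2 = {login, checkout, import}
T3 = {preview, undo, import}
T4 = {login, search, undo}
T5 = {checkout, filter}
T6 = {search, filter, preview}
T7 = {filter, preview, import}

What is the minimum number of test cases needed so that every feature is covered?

T1, T2, T5 together cover {login, checkout, search, filter, preview, undo, import} — every feature.
No 2 of the 7 test cases cover everything (all 21 pairs fall short), so 3 is minimum.

3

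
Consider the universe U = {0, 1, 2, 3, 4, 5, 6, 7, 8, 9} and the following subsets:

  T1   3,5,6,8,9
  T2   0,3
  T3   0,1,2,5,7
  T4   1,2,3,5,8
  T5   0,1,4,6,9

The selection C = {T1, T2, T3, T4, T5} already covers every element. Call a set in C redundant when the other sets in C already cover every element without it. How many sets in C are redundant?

3

Drop T1: the rest still cover every element — redundant.
Drop T2: the rest still cover every element — redundant.
Drop T3: 7 uncovered — not redundant.
Drop T4: the rest still cover every element — redundant.
Drop T5: 4 uncovered — not redundant.
3 redundant: T1, T2, T4.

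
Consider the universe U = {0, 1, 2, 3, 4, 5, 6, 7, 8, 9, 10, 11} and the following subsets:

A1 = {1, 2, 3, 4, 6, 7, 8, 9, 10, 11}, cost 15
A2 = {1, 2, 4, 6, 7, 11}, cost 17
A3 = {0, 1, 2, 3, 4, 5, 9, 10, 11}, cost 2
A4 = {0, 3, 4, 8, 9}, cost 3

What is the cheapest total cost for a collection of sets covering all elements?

A1, A3 cover every element at cost 15 + 2 = 17.
Any cover uses at least 2 sets; among all covering selections none totals below 17.

17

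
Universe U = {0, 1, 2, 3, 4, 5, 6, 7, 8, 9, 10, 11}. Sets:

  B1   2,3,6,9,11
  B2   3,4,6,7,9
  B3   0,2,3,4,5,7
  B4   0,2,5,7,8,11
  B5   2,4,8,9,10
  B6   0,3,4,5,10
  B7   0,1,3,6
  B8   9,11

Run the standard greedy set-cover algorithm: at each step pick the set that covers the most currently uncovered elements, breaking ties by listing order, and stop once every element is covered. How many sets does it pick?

4

Pick 1: B3 covers 6 new elements (0, 2, 3, 4, 5, 7).
Pick 2: B1 covers 3 new elements (6, 9, 11).
Pick 3: B5 covers 2 new elements (8, 10).
Pick 4: B7 covers 1 new elements (1).
Greedy uses 4 sets. (The true minimum is 3.)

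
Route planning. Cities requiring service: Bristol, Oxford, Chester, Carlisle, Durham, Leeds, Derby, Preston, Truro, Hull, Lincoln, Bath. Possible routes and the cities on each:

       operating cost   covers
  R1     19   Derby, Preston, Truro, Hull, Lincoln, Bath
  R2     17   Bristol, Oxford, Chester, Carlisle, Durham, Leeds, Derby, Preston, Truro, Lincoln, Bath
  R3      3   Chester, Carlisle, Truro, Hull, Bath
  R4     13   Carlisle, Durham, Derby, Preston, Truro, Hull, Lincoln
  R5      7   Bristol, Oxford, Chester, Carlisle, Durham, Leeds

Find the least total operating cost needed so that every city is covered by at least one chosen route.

R2, R3 cover every city at operating cost 17 + 3 = 20.
Any cover uses at least 2 routes; among all covering selections none totals below 20.

20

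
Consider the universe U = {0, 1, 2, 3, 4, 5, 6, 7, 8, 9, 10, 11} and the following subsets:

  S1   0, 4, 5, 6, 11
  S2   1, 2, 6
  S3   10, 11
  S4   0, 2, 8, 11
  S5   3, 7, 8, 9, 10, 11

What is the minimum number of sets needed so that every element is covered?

S1, S2, S5 together cover {0, 1, 2, 3, 4, 5, 6, 7, 8, 9, 10, 11} — every element.
No 2 of the 5 sets cover everything (all 10 pairs fall short), so 3 is minimum.

3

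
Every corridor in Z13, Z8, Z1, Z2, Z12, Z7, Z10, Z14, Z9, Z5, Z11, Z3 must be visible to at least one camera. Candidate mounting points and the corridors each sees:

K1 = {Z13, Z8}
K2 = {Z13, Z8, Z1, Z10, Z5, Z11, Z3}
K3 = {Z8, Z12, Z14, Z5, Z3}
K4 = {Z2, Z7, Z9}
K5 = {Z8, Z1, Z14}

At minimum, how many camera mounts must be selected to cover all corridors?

K2, K3, K4 together cover {Z13, Z8, Z1, Z2, Z12, Z7, Z10, Z14, Z9, Z5, Z11, Z3} — every corridor.
No 2 of the 5 camera mounts cover everything (all 10 pairs fall short), so 3 is minimum.

3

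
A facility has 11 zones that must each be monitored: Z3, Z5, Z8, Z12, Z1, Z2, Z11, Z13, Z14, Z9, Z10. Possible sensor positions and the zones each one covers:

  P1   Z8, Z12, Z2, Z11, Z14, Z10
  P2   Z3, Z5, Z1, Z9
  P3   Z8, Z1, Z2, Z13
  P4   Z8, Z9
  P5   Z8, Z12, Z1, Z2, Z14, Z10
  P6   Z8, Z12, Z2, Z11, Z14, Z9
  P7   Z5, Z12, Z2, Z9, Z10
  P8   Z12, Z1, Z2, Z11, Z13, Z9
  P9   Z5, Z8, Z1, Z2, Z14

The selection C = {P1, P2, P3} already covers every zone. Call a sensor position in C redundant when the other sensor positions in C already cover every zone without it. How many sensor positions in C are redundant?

Drop P1: Z12, Z11, Z14, Z10 uncovered — not redundant.
Drop P2: Z3, Z5, Z9 uncovered — not redundant.
Drop P3: Z13 uncovered — not redundant.
None of the sensor positions in C is redundant.

0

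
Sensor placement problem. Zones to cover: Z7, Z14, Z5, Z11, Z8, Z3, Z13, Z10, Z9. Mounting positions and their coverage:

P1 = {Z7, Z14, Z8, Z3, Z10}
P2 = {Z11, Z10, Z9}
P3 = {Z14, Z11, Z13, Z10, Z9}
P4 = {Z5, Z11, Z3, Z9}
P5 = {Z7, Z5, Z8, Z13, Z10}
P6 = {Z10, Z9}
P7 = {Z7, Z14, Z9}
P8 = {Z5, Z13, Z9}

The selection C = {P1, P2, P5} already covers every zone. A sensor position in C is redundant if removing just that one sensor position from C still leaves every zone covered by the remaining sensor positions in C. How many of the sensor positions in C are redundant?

0

Drop P1: Z14, Z3 uncovered — not redundant.
Drop P2: Z11, Z9 uncovered — not redundant.
Drop P5: Z5, Z13 uncovered — not redundant.
None of the sensor positions in C is redundant.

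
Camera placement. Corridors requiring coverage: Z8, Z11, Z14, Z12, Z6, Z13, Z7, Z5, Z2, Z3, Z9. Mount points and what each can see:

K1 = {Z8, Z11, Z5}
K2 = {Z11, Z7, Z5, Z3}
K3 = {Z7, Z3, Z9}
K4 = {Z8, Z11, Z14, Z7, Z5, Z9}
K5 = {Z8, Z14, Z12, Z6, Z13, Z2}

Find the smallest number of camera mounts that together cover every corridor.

3

K1, K3, K5 together cover {Z8, Z11, Z14, Z12, Z6, Z13, Z7, Z5, Z2, Z3, Z9} — every corridor.
No 2 of the 5 camera mounts cover everything (all 10 pairs fall short), so 3 is minimum.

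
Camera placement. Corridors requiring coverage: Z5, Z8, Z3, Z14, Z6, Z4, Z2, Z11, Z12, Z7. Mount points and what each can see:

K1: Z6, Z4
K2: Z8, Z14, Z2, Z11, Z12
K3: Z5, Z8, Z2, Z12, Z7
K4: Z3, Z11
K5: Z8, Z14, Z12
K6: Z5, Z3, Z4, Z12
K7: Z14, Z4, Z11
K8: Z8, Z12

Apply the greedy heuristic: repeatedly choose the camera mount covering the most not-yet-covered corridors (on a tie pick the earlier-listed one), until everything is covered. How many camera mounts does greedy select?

Pick 1: K2 covers 5 new corridors (Z8, Z14, Z2, Z11, Z12).
Pick 2: K6 covers 3 new corridors (Z5, Z3, Z4).
Pick 3: K1 covers 1 new corridors (Z6).
Pick 4: K3 covers 1 new corridors (Z7).
Greedy uses 4 camera mounts.

4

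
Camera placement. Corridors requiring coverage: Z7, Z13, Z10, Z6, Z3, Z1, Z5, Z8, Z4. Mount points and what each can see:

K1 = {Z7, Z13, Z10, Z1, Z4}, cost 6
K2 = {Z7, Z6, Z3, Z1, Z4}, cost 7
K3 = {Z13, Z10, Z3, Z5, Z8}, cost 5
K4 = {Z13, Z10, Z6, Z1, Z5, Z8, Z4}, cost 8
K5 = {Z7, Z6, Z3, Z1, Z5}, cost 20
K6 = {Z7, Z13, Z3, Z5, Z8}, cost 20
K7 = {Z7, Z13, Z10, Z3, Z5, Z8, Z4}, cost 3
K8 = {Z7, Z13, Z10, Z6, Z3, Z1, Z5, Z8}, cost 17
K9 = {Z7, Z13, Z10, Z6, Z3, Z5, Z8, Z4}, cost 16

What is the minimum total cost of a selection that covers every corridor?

10

K2, K7 cover every corridor at cost 7 + 3 = 10.
Any cover uses at least 2 camera mounts; among all covering selections none totals below 10.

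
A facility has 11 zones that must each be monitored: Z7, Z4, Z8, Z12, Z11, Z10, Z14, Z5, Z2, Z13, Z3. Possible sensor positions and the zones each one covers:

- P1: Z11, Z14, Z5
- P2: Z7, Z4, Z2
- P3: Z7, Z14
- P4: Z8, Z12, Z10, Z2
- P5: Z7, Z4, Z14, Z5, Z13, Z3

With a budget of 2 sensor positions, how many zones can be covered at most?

Choosing P4, P5 covers {Z7, Z4, Z8, Z12, Z10, Z14, Z5, Z2, Z13, Z3} — 10 zones.
No choice of 2 sensor positions does better; here Z11 is left uncovered.

10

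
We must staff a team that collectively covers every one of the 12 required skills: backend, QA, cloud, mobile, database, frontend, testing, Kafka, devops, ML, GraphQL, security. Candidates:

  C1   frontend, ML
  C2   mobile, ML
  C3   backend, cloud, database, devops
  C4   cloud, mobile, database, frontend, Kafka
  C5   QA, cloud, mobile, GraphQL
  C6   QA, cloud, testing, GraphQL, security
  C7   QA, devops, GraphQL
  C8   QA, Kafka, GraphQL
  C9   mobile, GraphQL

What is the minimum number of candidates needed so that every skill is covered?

C1, C3, C4, C6 together cover {backend, QA, cloud, mobile, database, frontend, testing, Kafka, devops, ML, GraphQL, security} — every skill.
No 3 of the 9 candidates cover everything (all 84 triples fall short), so 4 is minimum.

4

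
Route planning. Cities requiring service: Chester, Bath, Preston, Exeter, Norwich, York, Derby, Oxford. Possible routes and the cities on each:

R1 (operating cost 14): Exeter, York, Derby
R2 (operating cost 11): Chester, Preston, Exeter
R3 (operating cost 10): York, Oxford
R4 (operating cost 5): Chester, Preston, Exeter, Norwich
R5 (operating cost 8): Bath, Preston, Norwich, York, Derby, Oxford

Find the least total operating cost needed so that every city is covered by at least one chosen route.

R4, R5 cover every city at operating cost 5 + 8 = 13.
Any cover uses at least 2 routes; among all covering selections none totals below 13.

13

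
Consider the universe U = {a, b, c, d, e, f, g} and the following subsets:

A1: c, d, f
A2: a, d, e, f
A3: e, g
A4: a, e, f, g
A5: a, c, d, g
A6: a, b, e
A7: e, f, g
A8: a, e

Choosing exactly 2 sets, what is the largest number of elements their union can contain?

Choosing A1, A4 covers {a, c, d, e, f, g} — 6 elements.
No choice of 2 sets does better; here b is left uncovered.

6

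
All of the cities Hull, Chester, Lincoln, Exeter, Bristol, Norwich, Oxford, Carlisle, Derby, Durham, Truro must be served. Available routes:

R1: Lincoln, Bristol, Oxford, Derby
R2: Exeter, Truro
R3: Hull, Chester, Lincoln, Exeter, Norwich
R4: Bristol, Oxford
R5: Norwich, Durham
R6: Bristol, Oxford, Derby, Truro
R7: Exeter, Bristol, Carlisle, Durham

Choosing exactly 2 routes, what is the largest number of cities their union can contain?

9

Choosing R3, R6 covers {Hull, Chester, Lincoln, Exeter, Bristol, Norwich, Oxford, Derby, Truro} — 9 cities.
No choice of 2 routes does better; here Carlisle, Durham are left uncovered.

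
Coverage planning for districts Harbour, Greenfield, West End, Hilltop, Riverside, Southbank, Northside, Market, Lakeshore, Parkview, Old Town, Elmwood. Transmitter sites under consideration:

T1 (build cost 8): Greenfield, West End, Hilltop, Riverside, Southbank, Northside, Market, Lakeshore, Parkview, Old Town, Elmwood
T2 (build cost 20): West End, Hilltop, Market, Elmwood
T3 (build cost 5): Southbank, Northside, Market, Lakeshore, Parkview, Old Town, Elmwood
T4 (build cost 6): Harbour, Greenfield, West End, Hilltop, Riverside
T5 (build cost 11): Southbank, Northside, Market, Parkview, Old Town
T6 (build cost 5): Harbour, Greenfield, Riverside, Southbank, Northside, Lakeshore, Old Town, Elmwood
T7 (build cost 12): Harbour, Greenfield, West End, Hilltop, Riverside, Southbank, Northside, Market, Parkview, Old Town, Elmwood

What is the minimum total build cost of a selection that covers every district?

T3, T4 cover every district at build cost 5 + 6 = 11.
Any cover uses at least 2 transmitter sites; among all covering selections none totals below 11.
Greedy by coverage-per-build cost would pick T6, T1 for 13 — worse than the optimum 11.

11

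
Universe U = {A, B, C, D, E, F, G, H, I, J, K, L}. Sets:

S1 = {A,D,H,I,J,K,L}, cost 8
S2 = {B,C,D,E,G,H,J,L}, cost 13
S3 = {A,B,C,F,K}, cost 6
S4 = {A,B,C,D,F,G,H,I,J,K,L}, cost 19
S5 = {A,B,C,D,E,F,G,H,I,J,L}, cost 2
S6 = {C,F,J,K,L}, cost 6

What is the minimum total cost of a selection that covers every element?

S3, S5 cover every element at cost 6 + 2 = 8.
Any cover uses at least 2 sets; among all covering selections none totals below 8.

8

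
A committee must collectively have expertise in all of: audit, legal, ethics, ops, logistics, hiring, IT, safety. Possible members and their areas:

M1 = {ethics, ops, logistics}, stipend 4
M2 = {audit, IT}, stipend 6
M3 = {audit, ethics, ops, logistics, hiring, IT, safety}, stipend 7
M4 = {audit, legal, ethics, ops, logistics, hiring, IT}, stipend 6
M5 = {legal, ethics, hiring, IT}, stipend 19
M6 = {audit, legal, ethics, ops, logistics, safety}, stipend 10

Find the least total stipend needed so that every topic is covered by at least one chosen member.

13

M3, M4 cover every topic at stipend 7 + 6 = 13.
Any cover uses at least 2 members; among all covering selections none totals below 13.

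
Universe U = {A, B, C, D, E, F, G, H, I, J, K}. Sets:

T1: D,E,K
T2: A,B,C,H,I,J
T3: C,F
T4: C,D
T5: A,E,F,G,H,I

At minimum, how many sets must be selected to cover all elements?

3

T1, T2, T5 together cover {A, B, C, D, E, F, G, H, I, J, K} — every element.
No 2 of the 5 sets cover everything (all 10 pairs fall short), so 3 is minimum.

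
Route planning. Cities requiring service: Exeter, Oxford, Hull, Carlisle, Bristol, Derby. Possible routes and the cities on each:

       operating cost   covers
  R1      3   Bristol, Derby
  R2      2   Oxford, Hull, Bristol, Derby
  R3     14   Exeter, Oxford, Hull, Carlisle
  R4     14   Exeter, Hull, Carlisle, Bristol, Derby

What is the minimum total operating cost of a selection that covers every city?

R2, R3 cover every city at operating cost 2 + 14 = 16.
Any cover uses at least 2 routes; among all covering selections none totals below 16.

16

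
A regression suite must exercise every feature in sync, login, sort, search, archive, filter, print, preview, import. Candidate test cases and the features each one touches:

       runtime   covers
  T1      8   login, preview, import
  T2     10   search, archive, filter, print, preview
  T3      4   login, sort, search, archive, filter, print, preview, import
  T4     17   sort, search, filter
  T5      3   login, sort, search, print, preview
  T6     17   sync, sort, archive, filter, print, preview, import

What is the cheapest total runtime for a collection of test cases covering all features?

20

T5, T6 cover every feature at runtime 3 + 17 = 20.
Any cover uses at least 2 test cases; among all covering selections none totals below 20.
Greedy by coverage-per-runtime would pick T3, T6 for 21 — worse than the optimum 20.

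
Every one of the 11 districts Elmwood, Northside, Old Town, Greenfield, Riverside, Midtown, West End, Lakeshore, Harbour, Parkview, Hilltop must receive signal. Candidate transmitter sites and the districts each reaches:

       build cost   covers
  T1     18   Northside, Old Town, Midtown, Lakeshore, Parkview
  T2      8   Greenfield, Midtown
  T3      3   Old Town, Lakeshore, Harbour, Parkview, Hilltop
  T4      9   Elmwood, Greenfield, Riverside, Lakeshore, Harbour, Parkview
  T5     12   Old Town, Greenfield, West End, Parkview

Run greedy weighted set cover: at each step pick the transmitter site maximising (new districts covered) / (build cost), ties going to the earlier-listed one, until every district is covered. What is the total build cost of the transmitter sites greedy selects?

Pick 1: T3 adds 5 new (Old Town, Lakeshore, Harbour, Parkview, Hilltop) at build cost 3 (ratio 5/3).
Pick 2: T4 adds 3 new (Elmwood, Greenfield, Riverside) at build cost 9 (ratio 3/9).
Pick 3: T2 adds 1 new (Midtown) at build cost 8 (ratio 1/8).
Pick 4: T5 adds 1 new (West End) at build cost 12 (ratio 1/12).
Pick 5: T1 adds 1 new (Northside) at build cost 18 (ratio 1/18).
Greedy total build cost: 3 + 9 + 8 + 12 + 18 = 50. (The true optimum is 42, so greedy overshoots here.)

50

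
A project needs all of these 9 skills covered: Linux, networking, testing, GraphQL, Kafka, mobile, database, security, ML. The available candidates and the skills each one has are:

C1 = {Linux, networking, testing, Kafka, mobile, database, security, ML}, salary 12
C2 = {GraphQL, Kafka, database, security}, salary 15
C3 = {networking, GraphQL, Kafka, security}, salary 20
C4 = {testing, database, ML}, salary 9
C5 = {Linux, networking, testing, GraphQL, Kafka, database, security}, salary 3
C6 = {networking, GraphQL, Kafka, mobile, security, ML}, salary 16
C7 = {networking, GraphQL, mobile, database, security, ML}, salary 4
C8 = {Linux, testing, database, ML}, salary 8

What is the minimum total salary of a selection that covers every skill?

7

C5, C7 cover every skill at salary 3 + 4 = 7.
Any cover uses at least 2 candidates; among all covering selections none totals below 7.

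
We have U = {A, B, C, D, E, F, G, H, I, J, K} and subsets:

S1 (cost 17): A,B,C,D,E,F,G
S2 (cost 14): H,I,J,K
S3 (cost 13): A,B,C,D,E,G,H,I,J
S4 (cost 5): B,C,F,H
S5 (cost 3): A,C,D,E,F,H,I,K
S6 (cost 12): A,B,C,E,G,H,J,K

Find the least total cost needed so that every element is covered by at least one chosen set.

S5, S6 cover every element at cost 3 + 12 = 15.
Any cover uses at least 2 sets; among all covering selections none totals below 15.

15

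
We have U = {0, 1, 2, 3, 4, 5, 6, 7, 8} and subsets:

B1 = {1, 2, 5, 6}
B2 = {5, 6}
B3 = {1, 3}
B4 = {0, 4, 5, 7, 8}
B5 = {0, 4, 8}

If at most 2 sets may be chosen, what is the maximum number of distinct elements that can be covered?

8

Choosing B1, B4 covers {0, 1, 2, 4, 5, 6, 7, 8} — 8 elements.
No choice of 2 sets does better; here 3 is left uncovered.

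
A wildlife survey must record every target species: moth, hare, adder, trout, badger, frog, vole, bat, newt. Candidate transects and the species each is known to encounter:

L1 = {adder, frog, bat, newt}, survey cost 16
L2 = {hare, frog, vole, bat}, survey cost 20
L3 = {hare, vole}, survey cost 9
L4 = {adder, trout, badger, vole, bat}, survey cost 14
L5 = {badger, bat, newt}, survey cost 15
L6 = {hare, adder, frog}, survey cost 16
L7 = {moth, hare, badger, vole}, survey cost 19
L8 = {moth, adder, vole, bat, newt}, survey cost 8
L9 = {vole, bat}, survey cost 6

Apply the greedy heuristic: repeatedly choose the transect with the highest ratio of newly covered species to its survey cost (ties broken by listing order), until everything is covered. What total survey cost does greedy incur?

38

Pick 1: L8 adds 5 new (moth, adder, vole, bat, newt) at survey cost 8 (ratio 5/8).
Pick 2: L4 adds 2 new (trout, badger) at survey cost 14 (ratio 2/14).
Pick 3: L6 adds 2 new (hare, frog) at survey cost 16 (ratio 2/16).
Greedy total survey cost: 8 + 14 + 16 = 38.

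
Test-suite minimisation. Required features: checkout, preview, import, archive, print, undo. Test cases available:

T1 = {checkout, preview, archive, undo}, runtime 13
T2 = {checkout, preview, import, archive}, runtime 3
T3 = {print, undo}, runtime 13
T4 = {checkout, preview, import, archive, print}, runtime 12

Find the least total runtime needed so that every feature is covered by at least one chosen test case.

16

T2, T3 cover every feature at runtime 3 + 13 = 16.
Any cover uses at least 2 test cases; among all covering selections none totals below 16.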